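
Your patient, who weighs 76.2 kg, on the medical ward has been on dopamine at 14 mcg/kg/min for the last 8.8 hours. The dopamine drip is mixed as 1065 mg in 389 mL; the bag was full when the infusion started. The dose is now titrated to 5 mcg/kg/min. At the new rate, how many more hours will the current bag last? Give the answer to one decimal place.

Initial rate:
Dose = 14 mcg/kg/min × 76.2 kg = 1066.8 mcg/min
1066.8 mcg/min × 60 min/hr = 64008 mcg/hr
Concentration = 1065 mg ÷ 389 mL = 2.737789 mg/mL = 2737.789 mcg/mL
Rate = 64008 mcg/hr ÷ 2737.789 mcg/mL = 23.37945 mL/hr
Volume infused so far = 23.37945 mL/hr × 8.8 hr = 205.7391 mL
Volume remaining = 389 − 205.7391 = 183.2609 mL
New rate:
Dose = 5 mcg/kg/min × 76.2 kg = 381 mcg/min
381 mcg/min × 60 min/hr = 22860 mcg/hr
Rate = 22860 mcg/hr ÷ 2737.789 mcg/mL = 8.349803 mL/hr
Time remaining = 183.2609 mL ÷ 8.349803 mL/hr = 21.94793 hr

21.9 hours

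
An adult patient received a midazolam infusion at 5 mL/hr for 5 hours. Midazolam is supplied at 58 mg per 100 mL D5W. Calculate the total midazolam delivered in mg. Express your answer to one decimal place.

14.5 mg

Concentration = 58 mg ÷ 100 mL = 0.58 mg/mL
Drug rate = 5 mL/hr × 0.58 mg/mL = 2.9 mg/hr
Total = 2.9 mg/hr × 5 hr = 14.5 mg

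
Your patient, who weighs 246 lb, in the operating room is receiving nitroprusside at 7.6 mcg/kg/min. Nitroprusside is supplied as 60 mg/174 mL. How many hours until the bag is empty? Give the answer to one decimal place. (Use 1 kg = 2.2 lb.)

1.2 hours

Weight = 246 lb ÷ 2.2 lb/kg = 111.8182 kg
Dose = 7.6 mcg/kg/min × 111.8182 kg = 849.8182 mcg/min
849.8182 mcg/min × 60 min/hr = 50989.09 mcg/hr
Concentration = 60 mg ÷ 174 mL = 0.3448276 mg/mL = 344.8276 mcg/mL
Rate = 50989.09 mcg/hr ÷ 344.8276 mcg/mL = 147.8684 mL/hr
Duration = 174 mL ÷ 147.8684 mL/hr = 1.176722 hr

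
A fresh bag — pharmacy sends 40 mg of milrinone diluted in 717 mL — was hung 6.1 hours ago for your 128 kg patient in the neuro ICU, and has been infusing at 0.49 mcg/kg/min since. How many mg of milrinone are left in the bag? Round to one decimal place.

Dose = 0.49 mcg/kg/min × 128 kg = 62.72 mcg/min
62.72 mcg/min × 60 min/hr = 3763.2 mcg/hr
Concentration = 40 mg ÷ 717 mL = 0.05578801 mg/mL = 55.78801 mcg/mL
Rate = 3763.2 mcg/hr ÷ 55.78801 mcg/mL = 67.45536 mL/hr
Volume infused = 67.45536 mL/hr × 6.1 hr = 411.4777 mL
Volume remaining = 717 − 411.4777 = 305.5223 mL
Drug remaining = 305.5223 mL × 55.78801 mcg/mL = 17044.48 mcg = 17.04448 mg

17.0 mg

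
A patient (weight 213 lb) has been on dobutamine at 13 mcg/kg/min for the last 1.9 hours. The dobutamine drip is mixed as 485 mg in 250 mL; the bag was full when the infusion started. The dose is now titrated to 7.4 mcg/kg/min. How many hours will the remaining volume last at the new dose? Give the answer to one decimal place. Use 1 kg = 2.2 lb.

7.9 hours

Initial rate:
Weight = 213 lb ÷ 2.2 lb/kg = 96.81818 kg
Dose = 13 mcg/kg/min × 96.81818 kg = 1258.636 mcg/min
1258.636 mcg/min × 60 min/hr = 75518.18 mcg/hr
Concentration = 485 mg ÷ 250 mL = 1.94 mg/mL = 1940 mcg/mL
Rate = 75518.18 mcg/hr ÷ 1940 mcg/mL = 38.9269 mL/hr
Volume infused so far = 38.9269 mL/hr × 1.9 hr = 73.96111 mL
Volume remaining = 250 − 73.96111 = 176.0389 mL
New rate:
Dose = 7.4 mcg/kg/min × 96.81818 kg = 716.4545 mcg/min
716.4545 mcg/min × 60 min/hr = 42987.27 mcg/hr
Rate = 42987.27 mcg/hr ÷ 1940 mcg/mL = 22.15839 mL/hr
Time remaining = 176.0389 mL ÷ 22.15839 mL/hr = 7.944571 hr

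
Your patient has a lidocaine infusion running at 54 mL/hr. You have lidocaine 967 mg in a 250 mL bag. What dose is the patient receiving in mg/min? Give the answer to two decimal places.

Concentration = 967 mg ÷ 250 mL = 3.868 mg/mL
Drug rate = 54 mL/hr × 3.868 mg/mL = 208.872 mg/hr
208.872 mg/hr ÷ 60 min/hr = 3.4812 mg/min

3.48 mg/min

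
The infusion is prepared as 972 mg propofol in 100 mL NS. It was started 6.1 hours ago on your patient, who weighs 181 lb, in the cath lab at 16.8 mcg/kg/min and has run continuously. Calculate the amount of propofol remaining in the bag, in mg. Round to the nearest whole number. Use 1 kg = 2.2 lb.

Weight = 181 lb ÷ 2.2 lb/kg = 82.27273 kg
Dose = 16.8 mcg/kg/min × 82.27273 kg = 1382.182 mcg/min
1382.182 mcg/min × 60 min/hr = 82930.91 mcg/hr
Concentration = 972 mg ÷ 100 mL = 9.72 mg/mL = 9720 mcg/mL
Rate = 82930.91 mcg/hr ÷ 9720 mcg/mL = 8.531987 mL/hr
Volume infused = 8.531987 mL/hr × 6.1 hr = 52.04512 mL
Volume remaining = 100 − 52.04512 = 47.95488 mL
Drug remaining = 47.95488 mL × 9720 mcg/mL = 466121.5 mcg = 466.1215 mg

466 mg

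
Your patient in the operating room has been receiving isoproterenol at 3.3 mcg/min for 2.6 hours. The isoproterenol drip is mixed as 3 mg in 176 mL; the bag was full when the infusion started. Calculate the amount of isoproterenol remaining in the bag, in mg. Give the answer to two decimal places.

3.3 mcg/min × 60 min/hr = 198 mcg/hr
Concentration = 3 mg ÷ 176 mL = 0.01704545 mg/mL = 17.04545 mcg/mL
Rate = 198 mcg/hr ÷ 17.04545 mcg/mL = 11.616 mL/hr
Volume infused = 11.616 mL/hr × 2.6 hr = 30.2016 mL
Volume remaining = 176 − 30.2016 = 145.7984 mL
Drug remaining = 145.7984 mL × 17.04545 mcg/mL = 2485.2 mcg = 2.4852 mg

2.49 mg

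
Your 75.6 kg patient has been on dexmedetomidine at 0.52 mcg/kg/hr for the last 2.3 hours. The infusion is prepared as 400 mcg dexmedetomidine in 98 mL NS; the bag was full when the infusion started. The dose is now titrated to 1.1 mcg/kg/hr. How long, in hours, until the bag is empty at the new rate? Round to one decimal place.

Initial rate:
Dose = 0.52 mcg/kg/hr × 75.6 kg = 39.312 mcg/hr
Concentration = 400 mcg ÷ 98 mL = 4.081633 mcg/mL
Rate = 39.312 mcg/hr ÷ 4.081633 mcg/mL = 9.63144 mL/hr
Volume infused so far = 9.63144 mL/hr × 2.3 hr = 22.15231 mL
Volume remaining = 98 − 22.15231 = 75.84769 mL
New rate:
Dose = 1.1 mcg/kg/hr × 75.6 kg = 83.16 mcg/hr
Rate = 83.16 mcg/hr ÷ 4.081633 mcg/mL = 20.3742 mL/hr
Time remaining = 75.84769 mL ÷ 20.3742 mL/hr = 3.722732 hr

3.7 hours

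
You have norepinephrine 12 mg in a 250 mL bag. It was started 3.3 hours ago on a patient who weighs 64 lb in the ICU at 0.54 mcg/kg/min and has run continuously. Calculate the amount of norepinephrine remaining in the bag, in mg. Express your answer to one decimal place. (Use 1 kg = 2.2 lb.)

Weight = 64 lb ÷ 2.2 lb/kg = 29.09091 kg
Dose = 0.54 mcg/kg/min × 29.09091 kg = 15.70909 mcg/min
15.70909 mcg/min × 60 min/hr = 942.5455 mcg/hr
Concentration = 12 mg ÷ 250 mL = 0.048 mg/mL = 48 mcg/mL
Rate = 942.5455 mcg/hr ÷ 48 mcg/mL = 19.63636 mL/hr
Volume infused = 19.63636 mL/hr × 3.3 hr = 64.8 mL
Volume remaining = 250 − 64.8 = 185.2 mL
Drug remaining = 185.2 mL × 48 mcg/mL = 8889.6 mcg = 8.8896 mg

8.9 mg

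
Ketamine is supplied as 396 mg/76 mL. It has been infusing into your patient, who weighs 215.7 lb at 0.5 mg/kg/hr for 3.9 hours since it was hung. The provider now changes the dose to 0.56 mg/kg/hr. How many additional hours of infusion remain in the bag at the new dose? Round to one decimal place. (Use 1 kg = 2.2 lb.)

Initial rate:
Weight = 215.7 lb ÷ 2.2 lb/kg = 98.04545 kg
Dose = 0.5 mg/kg/hr × 98.04545 kg = 49.02273 mg/hr
Concentration = 396 mg ÷ 76 mL = 5.210526 mg/mL
Rate = 49.02273 mg/hr ÷ 5.210526 mg/mL = 9.408402 mL/hr
Volume infused so far = 9.408402 mL/hr × 3.9 hr = 36.69277 mL
Volume remaining = 76 − 36.69277 = 39.30723 mL
New rate:
Dose = 0.56 mg/kg/hr × 98.04545 kg = 54.90545 mg/hr
Rate = 54.90545 mg/hr ÷ 5.210526 mg/mL = 10.53741 mL/hr
Time remaining = 39.30723 mL ÷ 10.53741 mL/hr = 3.730255 hr

3.7 hours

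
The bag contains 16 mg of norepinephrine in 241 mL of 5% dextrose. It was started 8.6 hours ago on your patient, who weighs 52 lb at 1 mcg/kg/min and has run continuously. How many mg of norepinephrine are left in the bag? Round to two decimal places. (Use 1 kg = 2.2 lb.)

Weight = 52 lb ÷ 2.2 lb/kg = 23.63636 kg
Dose = 1 mcg/kg/min × 23.63636 kg = 23.63636 mcg/min
23.63636 mcg/min × 60 min/hr = 1418.182 mcg/hr
Concentration = 16 mg ÷ 241 mL = 0.06639004 mg/mL = 66.39004 mcg/mL
Rate = 1418.182 mcg/hr ÷ 66.39004 mcg/mL = 21.36136 mL/hr
Volume infused = 21.36136 mL/hr × 8.6 hr = 183.7077 mL
Volume remaining = 241 − 183.7077 = 57.29227 mL
Drug remaining = 57.29227 mL × 66.39004 mcg/mL = 3803.636 mcg = 3.803636 mg

3.80 mg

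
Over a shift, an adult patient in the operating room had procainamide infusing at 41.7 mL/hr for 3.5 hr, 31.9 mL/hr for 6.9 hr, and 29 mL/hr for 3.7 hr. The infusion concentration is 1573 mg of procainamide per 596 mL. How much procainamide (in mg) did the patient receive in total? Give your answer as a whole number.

1249 mg

Concentration = 1573 mg ÷ 596 mL = 2.639262 mg/mL
Stage 1: 41.7 mL/hr × 3.5 hr = 145.95 mL → 145.95 mL × 2.639262 mg/mL = 385.2003 mg
Stage 2: 31.9 mL/hr × 6.9 hr = 220.11 mL → 220.11 mL × 2.639262 mg/mL = 580.9279 mg
Stage 3: 29 mL/hr × 3.7 hr = 107.3 mL → 107.3 mL × 2.639262 mg/mL = 283.1928 mg
Total = 385.2003 + 580.9279 + 283.1928 = 1249.321 mg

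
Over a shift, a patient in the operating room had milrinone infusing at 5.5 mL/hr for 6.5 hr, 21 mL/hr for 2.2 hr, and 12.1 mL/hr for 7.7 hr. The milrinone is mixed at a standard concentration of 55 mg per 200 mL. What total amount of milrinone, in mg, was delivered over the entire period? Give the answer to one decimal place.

Concentration = 55 mg ÷ 200 mL = 0.275 mg/mL
Stage 1: 5.5 mL/hr × 6.5 hr = 35.75 mL → 35.75 mL × 0.275 mg/mL = 9.83125 mg
Stage 2: 21 mL/hr × 2.2 hr = 46.2 mL → 46.2 mL × 0.275 mg/mL = 12.705 mg
Stage 3: 12.1 mL/hr × 7.7 hr = 93.17 mL → 93.17 mL × 0.275 mg/mL = 25.62175 mg
Total = 9.83125 + 12.705 + 25.62175 = 48.158 mg

48.2 mg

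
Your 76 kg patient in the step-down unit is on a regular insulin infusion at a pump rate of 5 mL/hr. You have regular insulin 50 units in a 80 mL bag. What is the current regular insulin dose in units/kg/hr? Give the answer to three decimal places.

Concentration = 50 units ÷ 80 mL = 0.625 units/mL
Drug rate = 5 mL/hr × 0.625 units/mL = 3.125 units/hr
3.125 units/hr ÷ 76 kg = 0.04111842 units/kg/hr

0.041 units/kg/hr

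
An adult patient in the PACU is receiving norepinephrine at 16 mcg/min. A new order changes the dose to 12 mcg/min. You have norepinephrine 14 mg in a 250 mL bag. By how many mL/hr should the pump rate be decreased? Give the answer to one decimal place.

At the current dose:
16 mcg/min × 60 min/hr = 960 mcg/hr
Concentration = 14 mg ÷ 250 mL = 0.056 mg/mL = 56 mcg/mL
Rate = 960 mcg/hr ÷ 56 mcg/mL = 17.14286 mL/hr
At the new dose:
12 mcg/min × 60 min/hr = 720 mcg/hr
Rate = 720 mcg/hr ÷ 56 mcg/mL = 12.85714 mL/hr
Change = 12.85714 − 17.14286 = -4.285714 mL/hr → 4.285714 mL/hr decrease

4.3 mL/hr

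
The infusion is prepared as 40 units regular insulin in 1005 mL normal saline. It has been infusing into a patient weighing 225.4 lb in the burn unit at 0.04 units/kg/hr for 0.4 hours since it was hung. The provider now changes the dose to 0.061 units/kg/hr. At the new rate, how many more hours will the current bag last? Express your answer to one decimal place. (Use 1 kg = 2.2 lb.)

6.1 hours

Initial rate:
Weight = 225.4 lb ÷ 2.2 lb/kg = 102.4545 kg
Dose = 0.04 units/kg/hr × 102.4545 kg = 4.098182 units/hr
Concentration = 40 units ÷ 1005 mL = 0.039801 units/mL
Rate = 4.098182 units/hr ÷ 0.039801 units/mL = 102.9668 mL/hr
Volume infused so far = 102.9668 mL/hr × 0.4 hr = 41.18673 mL
Volume remaining = 1005 − 41.18673 = 963.8133 mL
New rate:
Dose = 0.061 units/kg/hr × 102.4545 kg = 6.249727 units/hr
Rate = 6.249727 units/hr ÷ 0.039801 units/mL = 157.0244 mL/hr
Time remaining = 963.8133 mL ÷ 157.0244 mL/hr = 6.137984 hr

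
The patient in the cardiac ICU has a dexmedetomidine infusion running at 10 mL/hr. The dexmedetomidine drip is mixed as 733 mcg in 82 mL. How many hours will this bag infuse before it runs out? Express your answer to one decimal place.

Duration = 82 mL ÷ 10 mL/hr = 8.2 hr

8.2 hours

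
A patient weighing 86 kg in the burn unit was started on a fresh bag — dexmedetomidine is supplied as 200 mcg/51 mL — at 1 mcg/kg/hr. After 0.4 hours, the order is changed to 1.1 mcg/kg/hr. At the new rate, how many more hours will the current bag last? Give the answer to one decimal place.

1.8 hours

Initial rate:
Dose = 1 mcg/kg/hr × 86 kg = 86 mcg/hr
Concentration = 200 mcg ÷ 51 mL = 3.921569 mcg/mL
Rate = 86 mcg/hr ÷ 3.921569 mcg/mL = 21.93 mL/hr
Volume infused so far = 21.93 mL/hr × 0.4 hr = 8.772 mL
Volume remaining = 51 − 8.772 = 42.228 mL
New rate:
Dose = 1.1 mcg/kg/hr × 86 kg = 94.6 mcg/hr
Rate = 94.6 mcg/hr ÷ 3.921569 mcg/mL = 24.123 mL/hr
Time remaining = 42.228 mL ÷ 24.123 mL/hr = 1.750529 hr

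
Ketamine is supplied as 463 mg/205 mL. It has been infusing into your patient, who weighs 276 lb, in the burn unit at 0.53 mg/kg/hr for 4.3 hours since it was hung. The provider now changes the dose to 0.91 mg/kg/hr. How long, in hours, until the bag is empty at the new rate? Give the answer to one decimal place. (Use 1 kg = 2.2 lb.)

1.6 hours

Initial rate:
Weight = 276 lb ÷ 2.2 lb/kg = 125.4545 kg
Dose = 0.53 mg/kg/hr × 125.4545 kg = 66.49091 mg/hr
Concentration = 463 mg ÷ 205 mL = 2.258537 mg/mL
Rate = 66.49091 mg/hr ÷ 2.258537 mg/mL = 29.43982 mL/hr
Volume infused so far = 29.43982 mL/hr × 4.3 hr = 126.5912 mL
Volume remaining = 205 − 126.5912 = 78.40878 mL
New rate:
Dose = 0.91 mg/kg/hr × 125.4545 kg = 114.1636 mg/hr
Rate = 114.1636 mg/hr ÷ 2.258537 mg/mL = 50.54761 mL/hr
Time remaining = 78.40878 mL ÷ 50.54761 mL/hr = 1.551186 hr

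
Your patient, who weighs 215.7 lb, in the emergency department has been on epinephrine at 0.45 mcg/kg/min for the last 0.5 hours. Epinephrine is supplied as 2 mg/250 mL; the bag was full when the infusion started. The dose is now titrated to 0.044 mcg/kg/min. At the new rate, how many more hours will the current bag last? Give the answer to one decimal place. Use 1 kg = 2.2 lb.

2.6 hours

Initial rate:
Weight = 215.7 lb ÷ 2.2 lb/kg = 98.04545 kg
Dose = 0.45 mcg/kg/min × 98.04545 kg = 44.12045 mcg/min
44.12045 mcg/min × 60 min/hr = 2647.227 mcg/hr
Concentration = 2 mg ÷ 250 mL = 0.008 mg/mL = 8 mcg/mL
Rate = 2647.227 mcg/hr ÷ 8 mcg/mL = 330.9034 mL/hr
Volume infused so far = 330.9034 mL/hr × 0.5 hr = 165.4517 mL
Volume remaining = 250 − 165.4517 = 84.5483 mL
New rate:
Dose = 0.044 mcg/kg/min × 98.04545 kg = 4.314 mcg/min
4.314 mcg/min × 60 min/hr = 258.84 mcg/hr
Rate = 258.84 mcg/hr ÷ 8 mcg/mL = 32.355 mL/hr
Time remaining = 84.5483 mL ÷ 32.355 mL/hr = 2.613145 hr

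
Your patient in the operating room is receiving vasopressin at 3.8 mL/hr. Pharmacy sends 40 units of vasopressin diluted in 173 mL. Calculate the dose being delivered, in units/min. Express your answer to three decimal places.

0.015 units/min

Concentration = 40 units ÷ 173 mL = 0.2312139 units/mL
Drug rate = 3.8 mL/hr × 0.2312139 units/mL = 0.8786127 units/hr
0.8786127 units/hr ÷ 60 min/hr = 0.01464355 units/min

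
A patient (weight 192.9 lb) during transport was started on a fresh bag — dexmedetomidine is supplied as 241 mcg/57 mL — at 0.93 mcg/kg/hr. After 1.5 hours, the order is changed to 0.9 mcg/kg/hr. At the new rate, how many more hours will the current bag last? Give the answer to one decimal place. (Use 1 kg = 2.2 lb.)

1.5 hours

Initial rate:
Weight = 192.9 lb ÷ 2.2 lb/kg = 87.68182 kg
Dose = 0.93 mcg/kg/hr × 87.68182 kg = 81.54409 mcg/hr
Concentration = 241 mcg ÷ 57 mL = 4.22807 mcg/mL
Rate = 81.54409 mcg/hr ÷ 4.22807 mcg/mL = 19.28636 mL/hr
Volume infused so far = 19.28636 mL/hr × 1.5 hr = 28.92954 mL
Volume remaining = 57 − 28.92954 = 28.07046 mL
New rate:
Dose = 0.9 mcg/kg/hr × 87.68182 kg = 78.91364 mcg/hr
Rate = 78.91364 mcg/hr ÷ 4.22807 mcg/mL = 18.66422 mL/hr
Time remaining = 28.07046 mL ÷ 18.66422 mL/hr = 1.503972 hr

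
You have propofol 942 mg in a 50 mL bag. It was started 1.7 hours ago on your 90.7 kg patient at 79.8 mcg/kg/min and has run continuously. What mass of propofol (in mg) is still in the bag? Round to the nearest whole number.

Dose = 79.8 mcg/kg/min × 90.7 kg = 7237.86 mcg/min
7237.86 mcg/min × 60 min/hr = 434271.6 mcg/hr
Concentration = 942 mg ÷ 50 mL = 18.84 mg/mL = 18840 mcg/mL
Rate = 434271.6 mcg/hr ÷ 18840 mcg/mL = 23.05051 mL/hr
Volume infused = 23.05051 mL/hr × 1.7 hr = 39.18587 mL
Volume remaining = 50 − 39.18587 = 10.81413 mL
Drug remaining = 10.81413 mL × 18840 mcg/mL = 203738.3 mcg = 203.7383 mg

204 mg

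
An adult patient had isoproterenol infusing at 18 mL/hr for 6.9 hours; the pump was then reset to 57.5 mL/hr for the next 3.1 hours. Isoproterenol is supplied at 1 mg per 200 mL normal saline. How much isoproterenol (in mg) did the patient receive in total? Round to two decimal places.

Concentration = 1 mg ÷ 200 mL = 0.005 mg/mL
Stage 1: 18 mL/hr × 6.9 hr = 124.2 mL → 124.2 mL × 0.005 mg/mL = 0.621 mg
Stage 2: 57.5 mL/hr × 3.1 hr = 178.25 mL → 178.25 mL × 0.005 mg/mL = 0.89125 mg
Total = 0.621 + 0.89125 = 1.51225 mg

1.51 mg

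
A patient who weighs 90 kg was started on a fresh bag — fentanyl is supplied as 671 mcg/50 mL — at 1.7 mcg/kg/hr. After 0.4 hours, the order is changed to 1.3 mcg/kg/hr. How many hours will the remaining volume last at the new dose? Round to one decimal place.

Initial rate:
Dose = 1.7 mcg/kg/hr × 90 kg = 153 mcg/hr
Concentration = 671 mcg ÷ 50 mL = 13.42 mcg/mL
Rate = 153 mcg/hr ÷ 13.42 mcg/mL = 11.40089 mL/hr
Volume infused so far = 11.40089 mL/hr × 0.4 hr = 4.560358 mL
Volume remaining = 50 − 4.560358 = 45.43964 mL
New rate:
Dose = 1.3 mcg/kg/hr × 90 kg = 117 mcg/hr
Rate = 117 mcg/hr ÷ 13.42 mcg/mL = 8.718331 mL/hr
Time remaining = 45.43964 mL ÷ 8.718331 mL/hr = 5.211966 hr

5.2 hours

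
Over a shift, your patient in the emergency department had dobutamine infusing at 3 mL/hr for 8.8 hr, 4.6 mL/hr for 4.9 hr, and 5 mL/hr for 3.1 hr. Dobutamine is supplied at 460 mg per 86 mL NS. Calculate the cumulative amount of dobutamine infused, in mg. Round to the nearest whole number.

345 mg

Concentration = 460 mg ÷ 86 mL = 5.348837 mg/mL
Stage 1: 3 mL/hr × 8.8 hr = 26.4 mL → 26.4 mL × 5.348837 mg/mL = 141.2093 mg
Stage 2: 4.6 mL/hr × 4.9 hr = 22.54 mL → 22.54 mL × 5.348837 mg/mL = 120.5628 mg
Stage 3: 5 mL/hr × 3.1 hr = 15.5 mL → 15.5 mL × 5.348837 mg/mL = 82.90698 mg
Total = 141.2093 + 120.5628 + 82.90698 = 344.6791 mg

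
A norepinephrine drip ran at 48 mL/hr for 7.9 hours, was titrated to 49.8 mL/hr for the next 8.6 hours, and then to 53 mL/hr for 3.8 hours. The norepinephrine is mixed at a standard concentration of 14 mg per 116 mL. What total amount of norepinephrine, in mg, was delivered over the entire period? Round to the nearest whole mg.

122 mg

Concentration = 14 mg ÷ 116 mL = 0.1206897 mg/mL
Stage 1: 48 mL/hr × 7.9 hr = 379.2 mL → 379.2 mL × 0.1206897 mg/mL = 45.76552 mg
Stage 2: 49.8 mL/hr × 8.6 hr = 428.28 mL → 428.28 mL × 0.1206897 mg/mL = 51.68897 mg
Stage 3: 53 mL/hr × 3.8 hr = 201.4 mL → 201.4 mL × 0.1206897 mg/mL = 24.3069 mg
Total = 45.76552 + 51.68897 + 24.3069 = 121.7614 mg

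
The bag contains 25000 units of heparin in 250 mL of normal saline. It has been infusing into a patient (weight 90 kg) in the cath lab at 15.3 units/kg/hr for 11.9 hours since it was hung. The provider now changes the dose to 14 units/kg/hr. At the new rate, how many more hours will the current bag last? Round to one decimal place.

Initial rate:
Dose = 15.3 units/kg/hr × 90 kg = 1377 units/hr
Concentration = 25000 units ÷ 250 mL = 100 units/mL
Rate = 1377 units/hr ÷ 100 units/mL = 13.77 mL/hr
Volume infused so far = 13.77 mL/hr × 11.9 hr = 163.863 mL
Volume remaining = 250 − 163.863 = 86.137 mL
New rate:
Dose = 14 units/kg/hr × 90 kg = 1260 units/hr
Rate = 1260 units/hr ÷ 100 units/mL = 12.6 mL/hr
Time remaining = 86.137 mL ÷ 12.6 mL/hr = 6.83627 hr

6.8 hours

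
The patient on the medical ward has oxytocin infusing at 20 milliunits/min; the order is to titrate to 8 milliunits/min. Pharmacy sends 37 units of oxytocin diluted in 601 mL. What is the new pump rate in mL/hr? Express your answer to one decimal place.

7.8 mL/hr

8 milliunits/min × 60 min/hr = 480 milliunits/hr
Concentration = 37 units ÷ 601 mL = 0.06156406 units/mL = 61.56406 milliunits/mL
Rate = 480 milliunits/hr ÷ 61.56406 milliunits/mL = 7.796757 mL/hr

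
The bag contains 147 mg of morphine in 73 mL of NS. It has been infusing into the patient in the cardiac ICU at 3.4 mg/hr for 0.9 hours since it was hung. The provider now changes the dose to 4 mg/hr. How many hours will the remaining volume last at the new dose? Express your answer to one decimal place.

36.0 hours

Initial rate:
Concentration = 147 mg ÷ 73 mL = 2.013699 mg/mL
Rate = 3.4 mg/hr ÷ 2.013699 mg/mL = 1.688435 mL/hr
Volume infused so far = 1.688435 mL/hr × 0.9 hr = 1.519592 mL
Volume remaining = 73 − 1.519592 = 71.48041 mL
New rate:
Rate = 4 mg/hr ÷ 2.013699 mg/mL = 1.986395 mL/hr
Time remaining = 71.48041 mL ÷ 1.986395 mL/hr = 35.985 hr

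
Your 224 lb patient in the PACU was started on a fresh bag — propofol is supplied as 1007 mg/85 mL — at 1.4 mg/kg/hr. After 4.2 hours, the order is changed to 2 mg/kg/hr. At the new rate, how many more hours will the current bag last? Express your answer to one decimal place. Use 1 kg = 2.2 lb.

Initial rate:
Weight = 224 lb ÷ 2.2 lb/kg = 101.8182 kg
Dose = 1.4 mg/kg/hr × 101.8182 kg = 142.5455 mg/hr
Concentration = 1007 mg ÷ 85 mL = 11.84706 mg/mL
Rate = 142.5455 mg/hr ÷ 11.84706 mg/mL = 12.03214 mL/hr
Volume infused so far = 12.03214 mL/hr × 4.2 hr = 50.53498 mL
Volume remaining = 85 − 50.53498 = 34.46502 mL
New rate:
Dose = 2 mg/kg/hr × 101.8182 kg = 203.6364 mg/hr
Rate = 203.6364 mg/hr ÷ 11.84706 mg/mL = 17.18877 mL/hr
Time remaining = 34.46502 mL ÷ 17.18877 mL/hr = 2.005089 hr

2.0 hours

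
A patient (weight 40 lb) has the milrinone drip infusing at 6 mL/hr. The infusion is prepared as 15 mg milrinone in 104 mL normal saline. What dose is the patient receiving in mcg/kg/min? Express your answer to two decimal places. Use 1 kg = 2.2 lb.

0.79 mcg/kg/min

Weight = 40 lb ÷ 2.2 lb/kg = 18.18182 kg
Concentration = 15 mg ÷ 104 mL = 0.1442308 mg/mL = 144.2308 mcg/mL
Drug rate = 6 mL/hr × 144.2308 mcg/mL = 865.3846 mcg/hr
865.3846 mcg/hr ÷ 60 min/hr = 14.42308 mcg/min
14.42308 mcg/min ÷ 18.18182 kg = 0.7932692 mcg/kg/min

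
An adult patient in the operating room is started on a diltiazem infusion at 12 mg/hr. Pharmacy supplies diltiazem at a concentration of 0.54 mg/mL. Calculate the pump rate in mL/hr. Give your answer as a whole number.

Rate = 12 mg/hr ÷ 0.54 mg/mL = 22.22222 mL/hr

22 mL/hr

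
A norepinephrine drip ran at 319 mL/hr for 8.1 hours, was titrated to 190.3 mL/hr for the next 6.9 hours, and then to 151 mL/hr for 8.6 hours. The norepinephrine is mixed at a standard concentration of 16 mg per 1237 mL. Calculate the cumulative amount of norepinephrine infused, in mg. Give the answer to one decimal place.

67.2 mg

Concentration = 16 mg ÷ 1237 mL = 0.01293452 mg/mL
Stage 1: 319 mL/hr × 8.1 hr = 2583.9 mL → 2583.9 mL × 0.01293452 mg/mL = 33.4215 mg
Stage 2: 190.3 mL/hr × 6.9 hr = 1313.07 mL → 1313.07 mL × 0.01293452 mg/mL = 16.98393 mg
Stage 3: 151 mL/hr × 8.6 hr = 1298.6 mL → 1298.6 mL × 0.01293452 mg/mL = 16.79677 mg
Total = 33.4215 + 16.98393 + 16.79677 = 67.2022 mg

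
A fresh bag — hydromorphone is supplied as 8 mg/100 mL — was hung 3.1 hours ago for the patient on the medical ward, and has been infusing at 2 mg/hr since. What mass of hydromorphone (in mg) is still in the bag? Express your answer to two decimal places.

Concentration = 8 mg ÷ 100 mL = 0.08 mg/mL
Rate = 2 mg/hr ÷ 0.08 mg/mL = 25 mL/hr
Volume infused = 25 mL/hr × 3.1 hr = 77.5 mL
Volume remaining = 100 − 77.5 = 22.5 mL
Drug remaining = 22.5 mL × 0.08 mg/mL = 1.8 mg

1.80 mg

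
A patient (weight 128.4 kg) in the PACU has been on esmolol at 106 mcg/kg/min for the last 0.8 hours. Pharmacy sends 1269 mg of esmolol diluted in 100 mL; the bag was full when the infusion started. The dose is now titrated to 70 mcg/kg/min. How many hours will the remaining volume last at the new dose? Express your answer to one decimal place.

Initial rate:
Dose = 106 mcg/kg/min × 128.4 kg = 13610.4 mcg/min
13610.4 mcg/min × 60 min/hr = 816624 mcg/hr
Concentration = 1269 mg ÷ 100 mL = 12.69 mg/mL = 12690 mcg/mL
Rate = 816624 mcg/hr ÷ 12690 mcg/mL = 64.35177 mL/hr
Volume infused so far = 64.35177 mL/hr × 0.8 hr = 51.48142 mL
Volume remaining = 100 − 51.48142 = 48.51858 mL
New rate:
Dose = 70 mcg/kg/min × 128.4 kg = 8988 mcg/min
8988 mcg/min × 60 min/hr = 539280 mcg/hr
Rate = 539280 mcg/hr ÷ 12690 mcg/mL = 42.49645 mL/hr
Time remaining = 48.51858 mL ÷ 42.49645 mL/hr = 1.141709 hr

1.1 hours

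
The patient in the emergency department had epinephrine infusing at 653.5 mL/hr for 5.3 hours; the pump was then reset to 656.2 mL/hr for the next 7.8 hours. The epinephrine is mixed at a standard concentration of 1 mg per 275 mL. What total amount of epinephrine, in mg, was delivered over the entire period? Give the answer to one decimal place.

31.2 mg

Concentration = 1 mg ÷ 275 mL = 0.003636364 mg/mL
Stage 1: 653.5 mL/hr × 5.3 hr = 3463.55 mL → 3463.55 mL × 0.003636364 mg/mL = 12.59473 mg
Stage 2: 656.2 mL/hr × 7.8 hr = 5118.36 mL → 5118.36 mL × 0.003636364 mg/mL = 18.61222 mg
Total = 12.59473 + 18.61222 = 31.20695 mg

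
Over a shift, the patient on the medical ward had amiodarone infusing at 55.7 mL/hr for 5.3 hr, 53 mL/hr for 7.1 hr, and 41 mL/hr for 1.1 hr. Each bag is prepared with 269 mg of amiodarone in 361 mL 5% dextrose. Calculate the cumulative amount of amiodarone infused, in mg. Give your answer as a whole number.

Concentration = 269 mg ÷ 361 mL = 0.7451524 mg/mL
Stage 1: 55.7 mL/hr × 5.3 hr = 295.21 mL → 295.21 mL × 0.7451524 mg/mL = 219.9764 mg
Stage 2: 53 mL/hr × 7.1 hr = 376.3 mL → 376.3 mL × 0.7451524 mg/mL = 280.4008 mg
Stage 3: 41 mL/hr × 1.1 hr = 45.1 mL → 45.1 mL × 0.7451524 mg/mL = 33.60637 mg
Total = 219.9764 + 280.4008 + 33.60637 = 533.9836 mg

534 mg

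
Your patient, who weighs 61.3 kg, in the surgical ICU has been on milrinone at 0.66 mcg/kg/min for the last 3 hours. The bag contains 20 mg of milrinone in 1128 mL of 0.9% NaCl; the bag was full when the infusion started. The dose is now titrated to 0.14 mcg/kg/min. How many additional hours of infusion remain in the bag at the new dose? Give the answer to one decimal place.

Initial rate:
Dose = 0.66 mcg/kg/min × 61.3 kg = 40.458 mcg/min
40.458 mcg/min × 60 min/hr = 2427.48 mcg/hr
Concentration = 20 mg ÷ 1128 mL = 0.0177305 mg/mL = 17.7305 mcg/mL
Rate = 2427.48 mcg/hr ÷ 17.7305 mcg/mL = 136.9099 mL/hr
Volume infused so far = 136.9099 mL/hr × 3 hr = 410.7296 mL
Volume remaining = 1128 − 410.7296 = 717.2704 mL
New rate:
Dose = 0.14 mcg/kg/min × 61.3 kg = 8.582 mcg/min
8.582 mcg/min × 60 min/hr = 514.92 mcg/hr
Rate = 514.92 mcg/hr ÷ 17.7305 mcg/mL = 29.04149 mL/hr
Time remaining = 717.2704 mL ÷ 29.04149 mL/hr = 24.69813 hr

24.7 hours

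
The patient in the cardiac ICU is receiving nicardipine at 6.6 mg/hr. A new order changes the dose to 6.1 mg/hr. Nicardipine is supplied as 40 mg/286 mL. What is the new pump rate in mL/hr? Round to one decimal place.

43.6 mL/hr

Concentration = 40 mg ÷ 286 mL = 0.1398601 mg/mL
Rate = 6.1 mg/hr ÷ 0.1398601 mg/mL = 43.615 mL/hr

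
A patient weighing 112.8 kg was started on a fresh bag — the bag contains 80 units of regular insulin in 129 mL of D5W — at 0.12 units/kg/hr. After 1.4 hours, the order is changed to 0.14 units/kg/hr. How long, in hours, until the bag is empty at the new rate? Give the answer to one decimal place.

3.9 hours

Initial rate:
Dose = 0.12 units/kg/hr × 112.8 kg = 13.536 units/hr
Concentration = 80 units ÷ 129 mL = 0.620155 units/mL
Rate = 13.536 units/hr ÷ 0.620155 units/mL = 21.8268 mL/hr
Volume infused so far = 21.8268 mL/hr × 1.4 hr = 30.55752 mL
Volume remaining = 129 − 30.55752 = 98.44248 mL
New rate:
Dose = 0.14 units/kg/hr × 112.8 kg = 15.792 units/hr
Rate = 15.792 units/hr ÷ 0.620155 units/mL = 25.4646 mL/hr
Time remaining = 98.44248 mL ÷ 25.4646 mL/hr = 3.865856 hr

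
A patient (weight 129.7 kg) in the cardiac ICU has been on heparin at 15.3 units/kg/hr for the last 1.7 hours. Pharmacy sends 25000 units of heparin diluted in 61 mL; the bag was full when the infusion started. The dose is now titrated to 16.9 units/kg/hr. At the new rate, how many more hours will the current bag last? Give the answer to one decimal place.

9.9 hours

Initial rate:
Dose = 15.3 units/kg/hr × 129.7 kg = 1984.41 units/hr
Concentration = 25000 units ÷ 61 mL = 409.8361 units/mL
Rate = 1984.41 units/hr ÷ 409.8361 units/mL = 4.84196 mL/hr
Volume infused so far = 4.84196 mL/hr × 1.7 hr = 8.231333 mL
Volume remaining = 61 − 8.231333 = 52.76867 mL
New rate:
Dose = 16.9 units/kg/hr × 129.7 kg = 2191.93 units/hr
Rate = 2191.93 units/hr ÷ 409.8361 units/mL = 5.348309 mL/hr
Time remaining = 52.76867 mL ÷ 5.348309 mL/hr = 9.86642 hr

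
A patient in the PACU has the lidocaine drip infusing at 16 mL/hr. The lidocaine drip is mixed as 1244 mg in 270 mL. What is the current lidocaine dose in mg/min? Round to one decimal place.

1.2 mg/min

Concentration = 1244 mg ÷ 270 mL = 4.607407 mg/mL
Drug rate = 16 mL/hr × 4.607407 mg/mL = 73.71852 mg/hr
73.71852 mg/hr ÷ 60 min/hr = 1.228642 mg/min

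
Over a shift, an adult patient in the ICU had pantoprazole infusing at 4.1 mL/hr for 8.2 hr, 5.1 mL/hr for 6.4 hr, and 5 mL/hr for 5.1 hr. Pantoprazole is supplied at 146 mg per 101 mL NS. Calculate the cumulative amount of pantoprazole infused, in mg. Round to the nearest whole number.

Concentration = 146 mg ÷ 101 mL = 1.445545 mg/mL
Stage 1: 4.1 mL/hr × 8.2 hr = 33.62 mL → 33.62 mL × 1.445545 mg/mL = 48.59921 mg
Stage 2: 5.1 mL/hr × 6.4 hr = 32.64 mL → 32.64 mL × 1.445545 mg/mL = 47.18257 mg
Stage 3: 5 mL/hr × 5.1 hr = 25.5 mL → 25.5 mL × 1.445545 mg/mL = 36.86139 mg
Total = 48.59921 + 47.18257 + 36.86139 = 132.6432 mg

133 mg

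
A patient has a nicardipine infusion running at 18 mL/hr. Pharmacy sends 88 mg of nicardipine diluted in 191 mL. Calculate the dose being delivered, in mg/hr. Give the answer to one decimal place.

Concentration = 88 mg ÷ 191 mL = 0.460733 mg/mL
Drug rate = 18 mL/hr × 0.460733 mg/mL = 8.293194 mg/hr

8.3 mg/hr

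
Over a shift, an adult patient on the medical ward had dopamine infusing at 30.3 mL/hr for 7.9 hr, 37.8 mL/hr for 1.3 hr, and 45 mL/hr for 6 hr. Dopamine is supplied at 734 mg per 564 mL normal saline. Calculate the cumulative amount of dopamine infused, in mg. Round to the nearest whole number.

727 mg

Concentration = 734 mg ÷ 564 mL = 1.301418 mg/mL
Stage 1: 30.3 mL/hr × 7.9 hr = 239.37 mL → 239.37 mL × 1.301418 mg/mL = 311.5205 mg
Stage 2: 37.8 mL/hr × 1.3 hr = 49.14 mL → 49.14 mL × 1.301418 mg/mL = 63.9517 mg
Stage 3: 45 mL/hr × 6 hr = 270 mL → 270 mL × 1.301418 mg/mL = 351.383 mg
Total = 311.5205 + 63.9517 + 351.383 = 726.8552 mg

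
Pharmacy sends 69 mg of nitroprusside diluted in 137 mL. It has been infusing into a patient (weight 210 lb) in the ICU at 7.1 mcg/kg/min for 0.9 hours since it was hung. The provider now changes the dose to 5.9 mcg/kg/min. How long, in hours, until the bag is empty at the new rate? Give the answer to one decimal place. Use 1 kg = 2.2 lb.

Initial rate:
Weight = 210 lb ÷ 2.2 lb/kg = 95.45455 kg
Dose = 7.1 mcg/kg/min × 95.45455 kg = 677.7273 mcg/min
677.7273 mcg/min × 60 min/hr = 40663.64 mcg/hr
Concentration = 69 mg ÷ 137 mL = 0.5036496 mg/mL = 503.6496 mcg/mL
Rate = 40663.64 mcg/hr ÷ 503.6496 mcg/mL = 80.73794 mL/hr
Volume infused so far = 80.73794 mL/hr × 0.9 hr = 72.66415 mL
Volume remaining = 137 − 72.66415 = 64.33585 mL
New rate:
Dose = 5.9 mcg/kg/min × 95.45455 kg = 563.1818 mcg/min
563.1818 mcg/min × 60 min/hr = 33790.91 mcg/hr
Rate = 33790.91 mcg/hr ÷ 503.6496 mcg/mL = 67.09209 mL/hr
Time remaining = 64.33585 mL ÷ 67.09209 mL/hr = 0.9589185 hr

1.0 hours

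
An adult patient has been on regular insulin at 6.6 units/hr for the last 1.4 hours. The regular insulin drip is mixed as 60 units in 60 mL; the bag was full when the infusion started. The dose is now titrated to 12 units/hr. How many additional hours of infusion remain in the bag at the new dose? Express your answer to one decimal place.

Initial rate:
Concentration = 60 units ÷ 60 mL = 1 units/mL
Rate = 6.6 units/hr ÷ 1 units/mL = 6.6 mL/hr
Volume infused so far = 6.6 mL/hr × 1.4 hr = 9.24 mL
Volume remaining = 60 − 9.24 = 50.76 mL
New rate:
Rate = 12 units/hr ÷ 1 units/mL = 12 mL/hr
Time remaining = 50.76 mL ÷ 12 mL/hr = 4.23 hr

4.2 hours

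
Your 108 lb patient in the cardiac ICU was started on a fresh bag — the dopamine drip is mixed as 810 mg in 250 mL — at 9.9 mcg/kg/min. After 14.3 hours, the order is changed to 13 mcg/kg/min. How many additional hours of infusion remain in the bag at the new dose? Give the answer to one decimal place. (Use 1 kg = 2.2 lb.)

10.3 hours

Initial rate:
Weight = 108 lb ÷ 2.2 lb/kg = 49.09091 kg
Dose = 9.9 mcg/kg/min × 49.09091 kg = 486 mcg/min
486 mcg/min × 60 min/hr = 29160 mcg/hr
Concentration = 810 mg ÷ 250 mL = 3.24 mg/mL = 3240 mcg/mL
Rate = 29160 mcg/hr ÷ 3240 mcg/mL = 9 mL/hr
Volume infused so far = 9 mL/hr × 14.3 hr = 128.7 mL
Volume remaining = 250 − 128.7 = 121.3 mL
New rate:
Dose = 13 mcg/kg/min × 49.09091 kg = 638.1818 mcg/min
638.1818 mcg/min × 60 min/hr = 38290.91 mcg/hr
Rate = 38290.91 mcg/hr ÷ 3240 mcg/mL = 11.81818 mL/hr
Time remaining = 121.3 mL ÷ 11.81818 mL/hr = 10.26385 hr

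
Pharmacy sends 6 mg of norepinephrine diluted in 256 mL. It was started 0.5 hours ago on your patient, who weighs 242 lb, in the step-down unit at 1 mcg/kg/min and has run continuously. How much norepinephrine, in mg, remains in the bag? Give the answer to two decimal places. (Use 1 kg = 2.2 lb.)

2.70 mg

Weight = 242 lb ÷ 2.2 lb/kg = 110 kg
Dose = 1 mcg/kg/min × 110 kg = 110 mcg/min
110 mcg/min × 60 min/hr = 6600 mcg/hr
Concentration = 6 mg ÷ 256 mL = 0.0234375 mg/mL = 23.4375 mcg/mL
Rate = 6600 mcg/hr ÷ 23.4375 mcg/mL = 281.6 mL/hr
Volume infused = 281.6 mL/hr × 0.5 hr = 140.8 mL
Volume remaining = 256 − 140.8 = 115.2 mL
Drug remaining = 115.2 mL × 23.4375 mcg/mL = 2700 mcg = 2.7 mg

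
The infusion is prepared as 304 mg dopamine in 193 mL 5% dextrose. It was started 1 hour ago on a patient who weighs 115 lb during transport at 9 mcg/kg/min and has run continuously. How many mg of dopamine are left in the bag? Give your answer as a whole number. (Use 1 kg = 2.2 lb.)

276 mg

Weight = 115 lb ÷ 2.2 lb/kg = 52.27273 kg
Dose = 9 mcg/kg/min × 52.27273 kg = 470.4545 mcg/min
470.4545 mcg/min × 60 min/hr = 28227.27 mcg/hr
Concentration = 304 mg ÷ 193 mL = 1.57513 mg/mL = 1575.13 mcg/mL
Rate = 28227.27 mcg/hr ÷ 1575.13 mcg/mL = 17.9206 mL/hr
Volume infused = 17.9206 mL/hr × 1 hr = 17.9206 mL
Volume remaining = 193 − 17.9206 = 175.0794 mL
Drug remaining = 175.0794 mL × 1575.13 mcg/mL = 275772.7 mcg = 275.7727 mg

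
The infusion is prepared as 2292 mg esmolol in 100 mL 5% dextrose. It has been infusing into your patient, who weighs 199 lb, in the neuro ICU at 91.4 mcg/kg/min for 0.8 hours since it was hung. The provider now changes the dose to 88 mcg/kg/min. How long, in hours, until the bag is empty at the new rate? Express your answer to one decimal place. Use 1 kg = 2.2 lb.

Initial rate:
Weight = 199 lb ÷ 2.2 lb/kg = 90.45455 kg
Dose = 91.4 mcg/kg/min × 90.45455 kg = 8267.545 mcg/min
8267.545 mcg/min × 60 min/hr = 496052.7 mcg/hr
Concentration = 2292 mg ÷ 100 mL = 22.92 mg/mL = 22920 mcg/mL
Rate = 496052.7 mcg/hr ÷ 22920 mcg/mL = 21.64279 mL/hr
Volume infused so far = 21.64279 mL/hr × 0.8 hr = 17.31423 mL
Volume remaining = 100 − 17.31423 = 82.68577 mL
New rate:
Dose = 88 mcg/kg/min × 90.45455 kg = 7960 mcg/min
7960 mcg/min × 60 min/hr = 477600 mcg/hr
Rate = 477600 mcg/hr ÷ 22920 mcg/mL = 20.8377 mL/hr
Time remaining = 82.68577 mL ÷ 20.8377 mL/hr = 3.968086 hr

4.0 hours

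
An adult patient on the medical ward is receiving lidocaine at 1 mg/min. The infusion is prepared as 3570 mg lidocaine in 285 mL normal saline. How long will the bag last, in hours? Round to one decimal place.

59.5 hours

1 mg/min × 60 min/hr = 60 mg/hr
Concentration = 3570 mg ÷ 285 mL = 12.52632 mg/mL
Rate = 60 mg/hr ÷ 12.52632 mg/mL = 4.789916 mL/hr
Duration = 285 mL ÷ 4.789916 mL/hr = 59.5 hr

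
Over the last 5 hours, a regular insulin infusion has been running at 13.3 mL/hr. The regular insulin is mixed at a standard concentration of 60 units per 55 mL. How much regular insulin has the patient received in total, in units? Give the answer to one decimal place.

72.5 units

Concentration = 60 units ÷ 55 mL = 1.090909 units/mL
Drug rate = 13.3 mL/hr × 1.090909 units/mL = 14.50909 units/hr
Total = 14.50909 units/hr × 5 hr = 72.54545 units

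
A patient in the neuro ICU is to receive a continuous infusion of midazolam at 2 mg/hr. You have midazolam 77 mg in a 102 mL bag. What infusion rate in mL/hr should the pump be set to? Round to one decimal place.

Concentration = 77 mg ÷ 102 mL = 0.754902 mg/mL
Rate = 2 mg/hr ÷ 0.754902 mg/mL = 2.649351 mL/hr

2.6 mL/hr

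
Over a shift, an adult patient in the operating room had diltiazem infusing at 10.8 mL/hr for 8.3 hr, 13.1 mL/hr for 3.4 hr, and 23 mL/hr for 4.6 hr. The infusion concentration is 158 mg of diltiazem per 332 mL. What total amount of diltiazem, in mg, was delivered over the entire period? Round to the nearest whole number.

114 mg

Concentration = 158 mg ÷ 332 mL = 0.4759036 mg/mL
Stage 1: 10.8 mL/hr × 8.3 hr = 89.64 mL → 89.64 mL × 0.4759036 mg/mL = 42.66 mg
Stage 2: 13.1 mL/hr × 3.4 hr = 44.54 mL → 44.54 mL × 0.4759036 mg/mL = 21.19675 mg
Stage 3: 23 mL/hr × 4.6 hr = 105.8 mL → 105.8 mL × 0.4759036 mg/mL = 50.3506 mg
Total = 42.66 + 21.19675 + 50.3506 = 114.2073 mg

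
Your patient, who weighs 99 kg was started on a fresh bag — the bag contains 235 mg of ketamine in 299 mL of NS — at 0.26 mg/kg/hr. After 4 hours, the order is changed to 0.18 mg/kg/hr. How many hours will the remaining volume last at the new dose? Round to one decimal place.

Initial rate:
Dose = 0.26 mg/kg/hr × 99 kg = 25.74 mg/hr
Concentration = 235 mg ÷ 299 mL = 0.7859532 mg/mL
Rate = 25.74 mg/hr ÷ 0.7859532 mg/mL = 32.75004 mL/hr
Volume infused so far = 32.75004 mL/hr × 4 hr = 131.0002 mL
Volume remaining = 299 − 131.0002 = 167.9998 mL
New rate:
Dose = 0.18 mg/kg/hr × 99 kg = 17.82 mg/hr
Rate = 17.82 mg/hr ÷ 0.7859532 mg/mL = 22.67311 mL/hr
Time remaining = 167.9998 mL ÷ 22.67311 mL/hr = 7.409652 hr

7.4 hours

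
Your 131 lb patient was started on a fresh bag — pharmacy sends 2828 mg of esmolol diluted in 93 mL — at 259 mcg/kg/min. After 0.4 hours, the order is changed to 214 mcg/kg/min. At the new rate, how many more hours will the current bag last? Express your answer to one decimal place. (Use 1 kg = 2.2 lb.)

Initial rate:
Weight = 131 lb ÷ 2.2 lb/kg = 59.54545 kg
Dose = 259 mcg/kg/min × 59.54545 kg = 15422.27 mcg/min
15422.27 mcg/min × 60 min/hr = 925336.4 mcg/hr
Concentration = 2828 mg ÷ 93 mL = 30.4086 mg/mL = 30408.6 mcg/mL
Rate = 925336.4 mcg/hr ÷ 30408.6 mcg/mL = 30.43009 mL/hr
Volume infused so far = 30.43009 mL/hr × 0.4 hr = 12.17203 mL
Volume remaining = 93 − 12.17203 = 80.82797 mL
New rate:
Dose = 214 mcg/kg/min × 59.54545 kg = 12742.73 mcg/min
12742.73 mcg/min × 60 min/hr = 764563.6 mcg/hr
Rate = 764563.6 mcg/hr ÷ 30408.6 mcg/mL = 25.14301 mL/hr
Time remaining = 80.82797 mL ÷ 25.14301 mL/hr = 3.21473 hr

3.2 hours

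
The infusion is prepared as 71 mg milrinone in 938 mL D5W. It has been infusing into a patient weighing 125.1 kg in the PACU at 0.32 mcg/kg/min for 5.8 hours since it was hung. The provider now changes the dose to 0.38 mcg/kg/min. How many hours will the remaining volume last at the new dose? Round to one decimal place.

20.0 hours

Initial rate:
Dose = 0.32 mcg/kg/min × 125.1 kg = 40.032 mcg/min
40.032 mcg/min × 60 min/hr = 2401.92 mcg/hr
Concentration = 71 mg ÷ 938 mL = 0.07569296 mg/mL = 75.69296 mcg/mL
Rate = 2401.92 mcg/hr ÷ 75.69296 mcg/mL = 31.73241 mL/hr
Volume infused so far = 31.73241 mL/hr × 5.8 hr = 184.048 mL
Volume remaining = 938 − 184.048 = 753.952 mL
New rate:
Dose = 0.38 mcg/kg/min × 125.1 kg = 47.538 mcg/min
47.538 mcg/min × 60 min/hr = 2852.28 mcg/hr
Rate = 2852.28 mcg/hr ÷ 75.69296 mcg/mL = 37.68223 mL/hr
Time remaining = 753.952 mL ÷ 37.68223 mL/hr = 20.00816 hr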